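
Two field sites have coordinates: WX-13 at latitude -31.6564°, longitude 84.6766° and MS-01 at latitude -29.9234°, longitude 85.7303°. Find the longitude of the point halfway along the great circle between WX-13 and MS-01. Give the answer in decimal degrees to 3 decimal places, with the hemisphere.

Bx = cos φ₂ cos Δλ = 0.866547,  By = cos φ₂ sin Δλ = 0.015938
φₘ = atan2(sin φ₁ + sin φ₂, √((cos φ₁ + Bx)² + By²)) = -30.79097°
λₘ = λ₁ + atan2(By, cos φ₁ + Bx) = 85.20820°

85.208°E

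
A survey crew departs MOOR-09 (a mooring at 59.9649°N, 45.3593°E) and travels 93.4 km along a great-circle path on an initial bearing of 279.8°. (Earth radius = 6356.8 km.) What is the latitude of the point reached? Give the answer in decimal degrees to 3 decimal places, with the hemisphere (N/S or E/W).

60.098°N

δ = d/R = 93.4/6356.8 = 0.014693 rad
φ₂ = arcsin(sin φ₁ cos δ + cos φ₁ sin δ cos θ)
   = arcsin(0.86572·0.99989 + 0.50053·0.01469·0.17021) = 60.09775°
λ₂ = λ₁ + atan2(sin θ sin δ cos φ₁, cos δ − sin φ₁ sin φ₂) = 43.69509°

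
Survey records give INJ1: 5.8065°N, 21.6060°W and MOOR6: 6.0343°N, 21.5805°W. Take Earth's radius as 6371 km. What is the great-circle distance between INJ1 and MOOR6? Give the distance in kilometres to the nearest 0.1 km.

Δφ = 0.2278°,  Δλ = 0.0255°
a = sin²(Δφ/2) + cos φ₁ cos φ₂ sin²(Δλ/2) = 0.000004
c = 2·arcsin(√a) = 0.004000 rad = 0.2292°
d = R·c = 6371 × 0.004000 = 25.5 km

25.5 km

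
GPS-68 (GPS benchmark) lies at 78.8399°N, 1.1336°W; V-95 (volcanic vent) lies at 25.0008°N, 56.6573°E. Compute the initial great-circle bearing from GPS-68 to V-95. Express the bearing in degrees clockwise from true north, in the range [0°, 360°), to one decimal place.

117.1°

Δλ = 57.7909°
y = sin Δλ · cos φ₂ = 0.766830
x = cos φ₁ sin φ₂ − sin φ₁ cos φ₂ cos Δλ = -0.392133
θ = atan2(y, x) = 117.0838° → 117.0838° (mod 360°)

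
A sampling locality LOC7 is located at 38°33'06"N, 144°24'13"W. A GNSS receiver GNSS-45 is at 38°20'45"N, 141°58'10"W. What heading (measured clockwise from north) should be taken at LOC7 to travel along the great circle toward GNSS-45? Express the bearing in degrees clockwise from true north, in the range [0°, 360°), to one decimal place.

95.4°

LOC7: φ = +38.55167°, λ = -144.40361°
GNSS-45: φ = +38.34583°, λ = -141.96944°
Δλ = 2.4342°
y = sin Δλ · cos φ₂ = 0.033310
x = cos φ₁ sin φ₂ − sin φ₁ cos φ₂ cos Δλ = -0.003151
θ = atan2(y, x) = 95.4047° → 95.4047° (mod 360°)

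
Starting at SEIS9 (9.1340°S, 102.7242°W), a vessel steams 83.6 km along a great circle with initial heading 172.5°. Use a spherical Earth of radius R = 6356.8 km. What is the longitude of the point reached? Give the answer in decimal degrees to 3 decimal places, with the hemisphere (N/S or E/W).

δ = d/R = 83.6/6356.8 = 0.013151 rad
φ₂ = arcsin(sin φ₁ cos δ + cos φ₁ sin δ cos θ)
   = arcsin(-0.15874·0.99991 + 0.98732·0.01315·-0.99144) = -9.88105°
λ₂ = λ₁ + atan2(sin θ sin δ cos φ₁, cos δ − sin φ₁ sin φ₂) = -102.62437°

102.624°W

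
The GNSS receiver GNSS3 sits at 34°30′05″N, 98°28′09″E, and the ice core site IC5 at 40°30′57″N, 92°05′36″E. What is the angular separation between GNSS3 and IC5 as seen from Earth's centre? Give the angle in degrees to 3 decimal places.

7.854°

GNSS3: φ = +34.50139°, λ = +98.46917°
IC5: φ = +40.51583°, λ = +92.09333°
Δφ = 6.0144°,  Δλ = -6.3758°
a = sin²(Δφ/2) + cos φ₁ cos φ₂ sin²(Δλ/2) = 0.004690
c = 2·arcsin(√a) = 0.137071 rad = 7.8536°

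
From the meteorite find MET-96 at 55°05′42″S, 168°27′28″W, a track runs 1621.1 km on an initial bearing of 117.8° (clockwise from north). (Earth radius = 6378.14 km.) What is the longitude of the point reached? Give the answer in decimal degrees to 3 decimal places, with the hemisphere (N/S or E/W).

142.539°W

MET-96: φ = -55.09500°, λ = -168.45778°
δ = d/R = 1621.1/6378.14 = 0.254165 rad
φ₂ = arcsin(sin φ₁ cos δ + cos φ₁ sin δ cos θ)
   = arcsin(-0.82010·0.96787 + 0.57222·0.25144·-0.46639) = -59.41297°
λ₂ = λ₁ + atan2(sin θ sin δ cos φ₁, cos δ − sin φ₁ sin φ₂) = -142.53880°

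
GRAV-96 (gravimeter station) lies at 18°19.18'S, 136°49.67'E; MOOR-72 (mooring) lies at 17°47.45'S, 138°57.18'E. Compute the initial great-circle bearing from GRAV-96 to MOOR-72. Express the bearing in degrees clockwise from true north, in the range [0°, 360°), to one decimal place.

GRAV-96: φ = -18.31967°, λ = +136.82783°
MOOR-72: φ = -17.79083°, λ = +138.95300°
Δλ = 2.1252°
y = sin Δλ · cos φ₂ = 0.035309
x = cos φ₁ sin φ₂ − sin φ₁ cos φ₂ cos Δλ = 0.009024
θ = atan2(y, x) = 75.6639° → 75.6639° (mod 360°)

75.7°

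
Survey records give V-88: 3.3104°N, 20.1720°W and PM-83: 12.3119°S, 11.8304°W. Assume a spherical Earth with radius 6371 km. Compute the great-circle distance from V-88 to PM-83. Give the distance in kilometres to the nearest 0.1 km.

1966.5 km

Δφ = -15.6223°,  Δλ = 8.3416°
a = sin²(Δφ/2) + cos φ₁ cos φ₂ sin²(Δλ/2) = 0.023630
c = 2·arcsin(√a) = 0.308668 rad = 17.6854°
d = R·c = 6371 × 0.308668 = 1966.5 km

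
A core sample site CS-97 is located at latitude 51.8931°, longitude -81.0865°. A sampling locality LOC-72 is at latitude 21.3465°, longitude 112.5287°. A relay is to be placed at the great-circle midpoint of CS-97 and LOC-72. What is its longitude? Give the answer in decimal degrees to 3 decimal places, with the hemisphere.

Bx = cos φ₂ cos Δλ = -0.905223,  By = cos φ₂ sin Δλ = -0.219251
φₘ = atan2(sin φ₁ + sin φ₂, √((cos φ₁ + Bx)² + By²)) = 72.53779°
λₘ = λ₁ + atan2(By, cos φ₁ + Bx) = 136.18623°

136.186°E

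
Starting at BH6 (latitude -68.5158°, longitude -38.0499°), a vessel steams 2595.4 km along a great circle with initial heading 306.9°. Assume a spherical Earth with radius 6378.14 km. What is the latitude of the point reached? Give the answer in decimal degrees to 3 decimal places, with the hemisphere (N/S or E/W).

50.130°S

δ = d/R = 2595.4/6378.14 = 0.406921 rad
φ₂ = arcsin(sin φ₁ cos δ + cos φ₁ sin δ cos θ)
   = arcsin(-0.93052·0.91834 + 0.36624·0.39578·0.60042) = -50.13017°
λ₂ = λ₁ + atan2(sin θ sin δ cos φ₁, cos δ − sin φ₁ sin φ₂) = -67.63581°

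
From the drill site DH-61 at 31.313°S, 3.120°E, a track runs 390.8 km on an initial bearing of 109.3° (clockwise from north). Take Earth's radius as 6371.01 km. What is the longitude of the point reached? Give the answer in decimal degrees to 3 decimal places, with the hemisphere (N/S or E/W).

7.050°E

δ = d/R = 390.8/6371.01 = 0.061340 rad
φ₂ = arcsin(sin φ₁ cos δ + cos φ₁ sin δ cos θ)
   = arcsin(-0.51971·0.99812 + 0.85434·0.06130·-0.33051) = -32.41484°
λ₂ = λ₁ + atan2(sin θ sin δ cos φ₁, cos δ − sin φ₁ sin φ₂) = 7.04987°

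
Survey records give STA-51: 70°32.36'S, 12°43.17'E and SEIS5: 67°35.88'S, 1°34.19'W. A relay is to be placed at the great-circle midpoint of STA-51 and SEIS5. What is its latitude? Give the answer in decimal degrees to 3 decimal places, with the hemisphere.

69.217°S

STA-51: φ = -70.53933°, λ = +12.71950°
SEIS5: φ = -67.59800°, λ = -1.56983°
Bx = cos φ₂ cos Δλ = 0.369312,  By = cos φ₂ sin Δλ = -0.094063
φₘ = atan2(sin φ₁ + sin φ₂, √((cos φ₁ + Bx)² + By²)) = -69.21659°
λₘ = λ₁ + atan2(By, cos φ₁ + Bx) = 5.09278°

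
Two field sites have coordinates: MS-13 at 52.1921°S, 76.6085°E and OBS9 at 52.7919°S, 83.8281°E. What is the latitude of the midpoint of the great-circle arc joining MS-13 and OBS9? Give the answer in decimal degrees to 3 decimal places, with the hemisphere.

52.547°S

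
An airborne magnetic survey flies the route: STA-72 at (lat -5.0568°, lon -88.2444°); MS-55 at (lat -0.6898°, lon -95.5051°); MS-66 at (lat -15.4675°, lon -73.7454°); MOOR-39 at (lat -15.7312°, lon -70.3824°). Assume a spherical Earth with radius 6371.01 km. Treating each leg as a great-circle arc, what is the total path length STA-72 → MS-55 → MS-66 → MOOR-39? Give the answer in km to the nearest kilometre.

STA-72→MS-55: c = 0.147715 rad, d = 941.10 km
MS-55→MS-66: c = 0.455013 rad, d = 2898.89 km
MS-66→MOOR-39: c = 0.056720 rad, d = 361.36 km
Total = 941.10 + 2898.89 + 361.36 = 4201.35 km

4201 km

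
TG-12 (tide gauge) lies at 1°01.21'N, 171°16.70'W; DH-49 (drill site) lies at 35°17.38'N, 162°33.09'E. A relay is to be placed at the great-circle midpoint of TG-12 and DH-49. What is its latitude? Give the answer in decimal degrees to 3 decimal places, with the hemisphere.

TG-12: φ = +1.02017°, λ = -171.27833°
DH-49: φ = +35.28967°, λ = +162.55150°
Bx = cos φ₂ cos Δλ = 0.732567,  By = cos φ₂ sin Δλ = -0.359994
φₘ = atan2(sin φ₁ + sin φ₂, √((cos φ₁ + Bx)² + By²)) = 18.60117°
λₘ = λ₁ + atan2(By, cos φ₁ + Bx) = 176.98268°

18.601°N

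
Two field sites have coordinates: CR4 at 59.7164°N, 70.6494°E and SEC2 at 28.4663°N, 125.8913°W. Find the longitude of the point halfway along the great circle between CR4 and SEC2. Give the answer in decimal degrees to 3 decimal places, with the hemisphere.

Bx = cos φ₂ cos Δλ = -0.842719,  By = cos φ₂ sin Δλ = 0.250276
φₘ = atan2(sin φ₁ + sin φ₂, √((cos φ₁ + Bx)² + By²)) = 72.56349°
λₘ = λ₁ + atan2(By, cos φ₁ + Bx) = -145.83363°

145.834°W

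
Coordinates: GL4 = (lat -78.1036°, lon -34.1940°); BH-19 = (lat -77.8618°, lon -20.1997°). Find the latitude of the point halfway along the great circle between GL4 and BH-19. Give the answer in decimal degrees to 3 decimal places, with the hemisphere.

Bx = cos φ₂ cos Δλ = 0.204030,  By = cos φ₂ sin Δλ = 0.050849
φₘ = atan2(sin φ₁ + sin φ₂, √((cos φ₁ + Bx)² + By²)) = -78.06962°
λₘ = λ₁ + atan2(By, cos φ₁ + Bx) = -27.12714°

78.070°S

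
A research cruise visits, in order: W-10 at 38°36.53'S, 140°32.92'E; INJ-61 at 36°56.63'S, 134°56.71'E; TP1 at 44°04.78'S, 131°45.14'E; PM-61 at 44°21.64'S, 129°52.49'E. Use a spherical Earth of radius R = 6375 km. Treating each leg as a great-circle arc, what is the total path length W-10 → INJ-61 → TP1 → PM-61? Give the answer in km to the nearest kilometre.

W-10: φ = -38.60883°, λ = +140.54867°
INJ-61: φ = -36.94383°, λ = +134.94517°
TP1: φ = -44.07967°, λ = +131.75233°
PM-61: φ = -44.36067°, λ = +129.87483°
W-10→INJ-61: c = 0.082565 rad, d = 526.35 km
INJ-61→TP1: c = 0.131524 rad, d = 838.46 km
TP1→PM-61: c = 0.023990 rad, d = 152.94 km
Total = 526.35 + 838.46 + 152.94 = 1517.75 km

1518 km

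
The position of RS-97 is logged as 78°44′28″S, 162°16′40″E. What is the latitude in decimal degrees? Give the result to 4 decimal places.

78° + 44′/60 + 28″/3600 = 78 + 0.73333 + 0.00778 = 78.7411°

78.7411°S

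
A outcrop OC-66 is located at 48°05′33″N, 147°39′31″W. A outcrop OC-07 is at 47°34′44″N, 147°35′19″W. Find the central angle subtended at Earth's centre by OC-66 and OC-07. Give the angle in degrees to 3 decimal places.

OC-66: φ = +48.09250°, λ = -147.65861°
OC-07: φ = +47.57889°, λ = -147.58861°
Δφ = -0.5136°,  Δλ = 0.0700°
a = sin²(Δφ/2) + cos φ₁ cos φ₂ sin²(Δλ/2) = 0.000020
c = 2·arcsin(√a) = 0.009002 rad = 0.5158°

0.516°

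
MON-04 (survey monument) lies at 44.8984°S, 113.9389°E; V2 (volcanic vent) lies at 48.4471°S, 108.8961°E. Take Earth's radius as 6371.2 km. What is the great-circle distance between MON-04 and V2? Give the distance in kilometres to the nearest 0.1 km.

550.9 km

Δφ = -3.5487°,  Δλ = -5.0428°
a = sin²(Δφ/2) + cos φ₁ cos φ₂ sin²(Δλ/2) = 0.001868
c = 2·arcsin(√a) = 0.086469 rad = 4.9543°
d = R·c = 6371.2 × 0.086469 = 550.9 km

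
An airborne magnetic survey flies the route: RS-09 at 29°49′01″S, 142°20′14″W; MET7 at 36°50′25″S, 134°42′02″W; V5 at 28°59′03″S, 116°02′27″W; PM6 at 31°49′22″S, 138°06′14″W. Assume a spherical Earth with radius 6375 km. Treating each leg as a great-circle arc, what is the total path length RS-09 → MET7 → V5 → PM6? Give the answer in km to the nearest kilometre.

5137 km

RS-09: φ = -29.81694°, λ = -142.33722°
MET7: φ = -36.84028°, λ = -134.70056°
V5: φ = -28.98417°, λ = -116.04083°
PM6: φ = -31.82278°, λ = -138.10389°
RS-09→MET7: c = 0.165489 rad, d = 1054.99 km
MET7→V5: c = 0.305105 rad, d = 1945.05 km
V5→PM6: c = 0.335200 rad, d = 2136.90 km
Total = 1054.99 + 1945.05 + 2136.90 = 5136.94 km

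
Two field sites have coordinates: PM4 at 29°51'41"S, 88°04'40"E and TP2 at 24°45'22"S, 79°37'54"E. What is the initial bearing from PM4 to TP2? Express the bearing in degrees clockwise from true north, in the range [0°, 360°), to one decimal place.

302.2°

PM4: φ = -29.86139°, λ = +88.07778°
TP2: φ = -24.75611°, λ = +79.63167°
Δλ = -8.4461°
y = sin Δλ · cos φ₂ = -0.133381
x = cos φ₁ sin φ₂ − sin φ₁ cos φ₂ cos Δλ = 0.084082
θ = atan2(y, x) = -57.7730° → 302.2270° (mod 360°)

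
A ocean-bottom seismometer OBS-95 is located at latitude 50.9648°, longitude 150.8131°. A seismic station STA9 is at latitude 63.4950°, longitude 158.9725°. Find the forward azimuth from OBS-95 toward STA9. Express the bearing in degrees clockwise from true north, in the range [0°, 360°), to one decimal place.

16.0°

Δλ = 8.1594°
y = sin Δλ · cos φ₂ = 0.063339
x = cos φ₁ sin φ₂ − sin φ₁ cos φ₂ cos Δλ = 0.220463
θ = atan2(y, x) = 16.0293° → 16.0293° (mod 360°)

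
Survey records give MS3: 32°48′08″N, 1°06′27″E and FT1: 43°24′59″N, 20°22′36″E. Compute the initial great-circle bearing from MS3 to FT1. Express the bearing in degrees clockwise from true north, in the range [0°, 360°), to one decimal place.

49.3°

MS3: φ = +32.80222°, λ = +1.10750°
FT1: φ = +43.41639°, λ = +20.37667°
Δλ = 19.2692°
y = sin Δλ · cos φ₂ = 0.239709
x = cos φ₁ sin φ₂ − sin φ₁ cos φ₂ cos Δλ = 0.206239
θ = atan2(y, x) = 49.2922° → 49.2922° (mod 360°)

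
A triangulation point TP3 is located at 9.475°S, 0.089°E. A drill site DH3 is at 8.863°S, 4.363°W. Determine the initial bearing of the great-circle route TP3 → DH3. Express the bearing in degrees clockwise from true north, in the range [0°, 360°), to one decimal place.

Δλ = -4.4520°
y = sin Δλ · cos φ₂ = -0.076697
x = cos φ₁ sin φ₂ − sin φ₁ cos φ₂ cos Δλ = 0.010190
θ = atan2(y, x) = -82.4317° → 277.5683° (mod 360°)

277.6°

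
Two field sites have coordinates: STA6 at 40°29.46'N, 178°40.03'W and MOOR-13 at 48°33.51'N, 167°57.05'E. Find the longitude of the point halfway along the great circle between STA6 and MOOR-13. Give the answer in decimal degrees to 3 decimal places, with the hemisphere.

STA6: φ = +40.49100°, λ = -178.66717°
MOOR-13: φ = +48.55850°, λ = +167.95083°
Bx = cos φ₂ cos Δλ = 0.643885,  By = cos φ₂ sin Δλ = -0.153181
φₘ = atan2(sin φ₁ + sin φ₂, √((cos φ₁ + Bx)² + By²)) = 44.71957°
λₘ = λ₁ + atan2(By, cos φ₁ + Bx) = 175.10802°

175.108°E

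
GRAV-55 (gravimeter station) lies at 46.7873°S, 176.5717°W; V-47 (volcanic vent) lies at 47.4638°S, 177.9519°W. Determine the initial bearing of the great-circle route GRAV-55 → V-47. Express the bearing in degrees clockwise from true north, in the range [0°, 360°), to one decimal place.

Δλ = -1.3802°
y = sin Δλ · cos φ₂ = -0.016284
x = cos φ₁ sin φ₂ − sin φ₁ cos φ₂ cos Δλ = -0.011950
θ = atan2(y, x) = -126.2727° → 233.7273° (mod 360°)

233.7°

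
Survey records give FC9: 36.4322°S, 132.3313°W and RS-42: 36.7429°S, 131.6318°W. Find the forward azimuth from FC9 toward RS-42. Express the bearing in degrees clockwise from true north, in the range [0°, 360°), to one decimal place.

119.2°

Δλ = 0.6995°
y = sin Δλ · cos φ₂ = 0.009783
x = cos φ₁ sin φ₂ − sin φ₁ cos φ₂ cos Δλ = -0.005458
θ = atan2(y, x) = 119.1586° → 119.1586° (mod 360°)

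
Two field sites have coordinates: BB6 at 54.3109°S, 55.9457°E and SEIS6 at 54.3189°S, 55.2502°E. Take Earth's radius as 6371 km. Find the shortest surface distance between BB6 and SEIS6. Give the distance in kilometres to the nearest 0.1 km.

45.1 km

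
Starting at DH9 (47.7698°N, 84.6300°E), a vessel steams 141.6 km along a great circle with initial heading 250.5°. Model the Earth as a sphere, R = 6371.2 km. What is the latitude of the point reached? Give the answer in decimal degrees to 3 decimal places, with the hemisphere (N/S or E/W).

δ = d/R = 141.6/6371.2 = 0.022225 rad
φ₂ = arcsin(sin φ₁ cos δ + cos φ₁ sin δ cos θ)
   = arcsin(0.74045·0.99975 + 0.67211·0.02222·-0.33381) = 47.33102°
λ₂ = λ₁ + atan2(sin θ sin δ cos φ₁, cos δ − sin φ₁ sin φ₂) = 82.85880°

47.331°N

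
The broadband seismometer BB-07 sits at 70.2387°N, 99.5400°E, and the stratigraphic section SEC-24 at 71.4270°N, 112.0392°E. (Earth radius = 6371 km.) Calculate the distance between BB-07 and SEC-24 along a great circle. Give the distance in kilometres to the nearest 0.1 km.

474.1 km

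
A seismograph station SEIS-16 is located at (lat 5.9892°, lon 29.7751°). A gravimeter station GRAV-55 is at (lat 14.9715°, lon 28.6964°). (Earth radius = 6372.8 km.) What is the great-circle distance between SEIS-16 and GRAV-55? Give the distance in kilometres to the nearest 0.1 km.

1006.0 km

Δφ = 8.9823°,  Δλ = -1.0787°
a = sin²(Δφ/2) + cos φ₁ cos φ₂ sin²(Δλ/2) = 0.006217
c = 2·arcsin(√a) = 0.157858 rad = 9.0446°
d = R·c = 6372.8 × 0.157858 = 1006.0 km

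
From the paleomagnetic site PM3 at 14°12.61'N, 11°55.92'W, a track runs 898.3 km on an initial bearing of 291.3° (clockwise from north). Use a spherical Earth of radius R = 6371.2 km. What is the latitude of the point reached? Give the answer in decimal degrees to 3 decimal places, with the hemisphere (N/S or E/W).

17.009°N

PM3: φ = +14.21017°, λ = -11.93200°
δ = d/R = 898.3/6371.2 = 0.140994 rad
φ₂ = arcsin(sin φ₁ cos δ + cos φ₁ sin δ cos θ)
   = arcsin(0.24548·0.99008 + 0.96940·0.14053·0.36325) = 17.00938°
λ₂ = λ₁ + atan2(sin θ sin δ cos φ₁, cos δ − sin φ₁ sin φ₂) = -19.80149°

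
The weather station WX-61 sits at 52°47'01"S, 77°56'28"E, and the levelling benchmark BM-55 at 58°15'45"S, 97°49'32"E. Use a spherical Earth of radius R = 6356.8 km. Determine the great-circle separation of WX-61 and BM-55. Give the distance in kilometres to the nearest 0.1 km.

WX-61: φ = -52.78361°, λ = +77.94111°
BM-55: φ = -58.26250°, λ = +97.82556°
Δφ = -5.4789°,  Δλ = 19.8844°
a = sin²(Δφ/2) + cos φ₁ cos φ₂ sin²(Δλ/2) = 0.011768
c = 2·arcsin(√a) = 0.217393 rad = 12.4557°
d = R·c = 6356.8 × 0.217393 = 1381.9 km

1381.9 km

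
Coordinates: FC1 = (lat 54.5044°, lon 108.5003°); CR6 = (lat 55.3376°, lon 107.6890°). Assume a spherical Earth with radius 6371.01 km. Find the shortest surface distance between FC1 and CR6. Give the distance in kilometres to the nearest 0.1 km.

Δφ = 0.8332°,  Δλ = -0.8113°
a = sin²(Δφ/2) + cos φ₁ cos φ₂ sin²(Δλ/2) = 0.000069
c = 2·arcsin(√a) = 0.016664 rad = 0.9548°
d = R·c = 6371.01 × 0.016664 = 106.2 km

106.2 km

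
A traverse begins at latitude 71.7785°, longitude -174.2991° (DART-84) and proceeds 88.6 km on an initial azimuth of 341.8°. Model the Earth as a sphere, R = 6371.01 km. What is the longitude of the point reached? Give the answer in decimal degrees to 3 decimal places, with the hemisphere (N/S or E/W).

175.128°W

δ = d/R = 88.6/6371.01 = 0.013907 rad
φ₂ = arcsin(sin φ₁ cos δ + cos φ₁ sin δ cos θ)
   = arcsin(0.94985·0.99990 + 0.31269·0.01391·0.94997) = 72.53372°
λ₂ = λ₁ + atan2(sin θ sin δ cos φ₁, cos δ − sin φ₁ sin φ₂) = -175.12826°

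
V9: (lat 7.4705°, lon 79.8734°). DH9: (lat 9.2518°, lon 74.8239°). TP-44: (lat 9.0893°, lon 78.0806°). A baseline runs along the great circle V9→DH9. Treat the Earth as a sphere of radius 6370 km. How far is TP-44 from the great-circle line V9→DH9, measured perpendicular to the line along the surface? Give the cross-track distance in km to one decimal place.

102.3 km

δ₁₃ = central angle V9→TP-44 = 0.041916 rad  (haversine)
θ₁₃ = bearing V9→TP-44 = 312.505°,  θ₁₂ = bearing V9→DH9 = 289.979°
dₓₜ = R·arcsin(sin δ₁₃ · sin(θ₁₃ − θ₁₂)) = 6370·arcsin(0.04190·sin(22.526°)) = 102.265 km
|dₓₜ| = 102.265 km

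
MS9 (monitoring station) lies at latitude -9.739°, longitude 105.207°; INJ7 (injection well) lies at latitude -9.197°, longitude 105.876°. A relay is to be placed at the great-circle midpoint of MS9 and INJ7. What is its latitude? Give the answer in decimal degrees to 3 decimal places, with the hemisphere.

9.468°S

Bx = cos φ₂ cos Δλ = 0.987077,  By = cos φ₂ sin Δλ = 0.011526
φₘ = atan2(sin φ₁ + sin φ₂, √((cos φ₁ + Bx)² + By²)) = -9.46816°
λₘ = λ₁ + atan2(By, cos φ₁ + Bx) = 105.54176°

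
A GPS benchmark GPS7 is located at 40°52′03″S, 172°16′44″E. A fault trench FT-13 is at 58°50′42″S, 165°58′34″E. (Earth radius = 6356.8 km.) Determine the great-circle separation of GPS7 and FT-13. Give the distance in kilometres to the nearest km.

2043 km

GPS7: φ = -40.86750°, λ = +172.27889°
FT-13: φ = -58.84500°, λ = +165.97611°
Δφ = -17.9775°,  Δλ = -6.3028°
a = sin²(Δφ/2) + cos φ₁ cos φ₂ sin²(Δλ/2) = 0.025593
c = 2·arcsin(√a) = 0.321340 rad = 18.4114°
d = R·c = 6356.8 × 0.321340 = 2042.7 km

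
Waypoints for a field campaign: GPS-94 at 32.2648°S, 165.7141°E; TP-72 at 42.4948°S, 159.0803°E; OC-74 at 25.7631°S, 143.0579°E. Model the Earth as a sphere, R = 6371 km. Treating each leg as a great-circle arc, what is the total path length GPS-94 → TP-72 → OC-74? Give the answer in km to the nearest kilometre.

3644 km

GPS-94→TP-72: c = 0.200694 rad, d = 1278.62 km
TP-72→OC-74: c = 0.371269 rad, d = 2365.35 km
Total = 1278.62 + 2365.35 = 3643.98 km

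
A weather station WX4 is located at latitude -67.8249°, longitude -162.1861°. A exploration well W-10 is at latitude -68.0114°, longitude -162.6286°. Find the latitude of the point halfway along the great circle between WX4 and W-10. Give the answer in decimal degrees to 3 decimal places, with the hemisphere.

Bx = cos φ₂ cos Δλ = 0.374411,  By = cos φ₂ sin Δλ = -0.002892
φₘ = atan2(sin φ₁ + sin φ₂, √((cos φ₁ + Bx)² + By²)) = -67.91830°
λₘ = λ₁ + atan2(By, cos φ₁ + Bx) = -162.40646°

67.918°S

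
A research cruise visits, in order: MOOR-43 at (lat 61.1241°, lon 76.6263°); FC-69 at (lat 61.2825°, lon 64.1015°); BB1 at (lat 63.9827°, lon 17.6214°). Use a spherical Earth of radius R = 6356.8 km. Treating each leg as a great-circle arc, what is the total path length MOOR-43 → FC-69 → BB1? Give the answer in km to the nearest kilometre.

3004 km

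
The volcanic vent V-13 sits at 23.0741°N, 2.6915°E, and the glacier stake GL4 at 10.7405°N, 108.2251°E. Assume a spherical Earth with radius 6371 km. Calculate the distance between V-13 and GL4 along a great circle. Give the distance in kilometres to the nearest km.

Δφ = -12.3336°,  Δλ = 105.5336°
a = sin²(Δφ/2) + cos φ₁ cos φ₂ sin²(Δλ/2) = 0.584512
c = 2·arcsin(√a) = 1.740635 rad = 99.7311°
d = R·c = 6371 × 1.740635 = 11089.6 km

11090 km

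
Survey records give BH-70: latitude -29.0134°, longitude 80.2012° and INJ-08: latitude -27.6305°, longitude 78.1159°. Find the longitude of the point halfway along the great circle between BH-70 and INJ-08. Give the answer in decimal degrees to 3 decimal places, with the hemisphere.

79.152°E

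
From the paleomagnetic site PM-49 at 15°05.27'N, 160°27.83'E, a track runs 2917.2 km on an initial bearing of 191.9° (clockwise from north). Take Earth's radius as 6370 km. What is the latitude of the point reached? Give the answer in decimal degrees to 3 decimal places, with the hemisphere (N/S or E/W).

PM-49: φ = +15.08783°, λ = +160.46383°
δ = d/R = 2917.2/6370 = 0.457959 rad
φ₂ = arcsin(sin φ₁ cos δ + cos φ₁ sin δ cos θ)
   = arcsin(0.26030·0.89696 + 0.96553·0.44212·-0.97851) = -10.61603°
λ₂ = λ₁ + atan2(sin θ sin δ cos φ₁, cos δ − sin φ₁ sin φ₂) = 155.14175°

10.616°S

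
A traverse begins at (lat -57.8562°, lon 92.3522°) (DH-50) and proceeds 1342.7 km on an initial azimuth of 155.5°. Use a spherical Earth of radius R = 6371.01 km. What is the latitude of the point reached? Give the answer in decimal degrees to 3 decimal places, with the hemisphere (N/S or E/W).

68.320°S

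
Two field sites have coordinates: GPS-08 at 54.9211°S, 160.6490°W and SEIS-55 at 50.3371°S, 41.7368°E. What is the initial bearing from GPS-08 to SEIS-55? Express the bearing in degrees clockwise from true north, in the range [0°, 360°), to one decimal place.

Δλ = -157.6142°
y = sin Δλ · cos φ₂ = -0.243079
x = cos φ₁ sin φ₂ − sin φ₁ cos φ₂ cos Δλ = -0.925387
θ = atan2(y, x) = -165.2821° → 194.7179° (mod 360°)

194.7°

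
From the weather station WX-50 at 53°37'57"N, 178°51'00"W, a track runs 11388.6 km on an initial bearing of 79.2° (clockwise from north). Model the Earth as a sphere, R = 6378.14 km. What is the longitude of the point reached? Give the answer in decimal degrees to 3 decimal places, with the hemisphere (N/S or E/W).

WX-50: φ = +53.63250°, λ = -178.85000°
δ = d/R = 11388.6/6378.14 = 1.785568 rad
φ₂ = arcsin(sin φ₁ cos δ + cos φ₁ sin δ cos θ)
   = arcsin(0.80523·-0.21312 + 0.59296·0.97703·0.18738) = -3.61527°
λ₂ = λ₁ + atan2(sin θ sin δ cos φ₁, cos δ − sin φ₁ sin φ₂) = -72.92738°

72.927°W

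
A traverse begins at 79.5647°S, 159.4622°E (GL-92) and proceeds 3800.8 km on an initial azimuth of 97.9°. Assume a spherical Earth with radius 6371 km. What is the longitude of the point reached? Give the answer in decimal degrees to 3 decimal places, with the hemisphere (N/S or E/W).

δ = d/R = 3800.8/6371 = 0.596578 rad
φ₂ = arcsin(sin φ₁ cos δ + cos φ₁ sin δ cos θ)
   = arcsin(-0.98346·0.82726 + 0.18113·0.56182·-0.13744) = -55.84953°
λ₂ = λ₁ + atan2(sin θ sin δ cos φ₁, cos δ − sin φ₁ sin φ₂) = -118.10200°

118.102°W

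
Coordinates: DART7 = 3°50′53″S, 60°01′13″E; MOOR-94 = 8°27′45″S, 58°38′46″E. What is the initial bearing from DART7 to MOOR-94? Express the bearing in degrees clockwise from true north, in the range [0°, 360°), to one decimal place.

196.4°

DART7: φ = -3.84806°, λ = +60.02028°
MOOR-94: φ = -8.46250°, λ = +58.64611°
Δλ = -1.3742°
y = sin Δλ · cos φ₂ = -0.023720
x = cos φ₁ sin φ₂ − sin φ₁ cos φ₂ cos Δλ = -0.080469
θ = atan2(y, x) = -163.5758° → 196.4242° (mod 360°)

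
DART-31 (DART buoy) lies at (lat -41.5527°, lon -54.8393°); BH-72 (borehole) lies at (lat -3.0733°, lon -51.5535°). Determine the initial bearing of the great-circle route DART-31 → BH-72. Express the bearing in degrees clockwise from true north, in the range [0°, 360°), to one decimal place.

5.3°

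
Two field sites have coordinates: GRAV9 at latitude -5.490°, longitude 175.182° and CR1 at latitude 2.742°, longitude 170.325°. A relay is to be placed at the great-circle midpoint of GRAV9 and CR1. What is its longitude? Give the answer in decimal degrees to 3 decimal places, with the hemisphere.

Bx = cos φ₂ cos Δλ = 0.995268,  By = cos φ₂ sin Δλ = -0.084572
φₘ = atan2(sin φ₁ + sin φ₂, √((cos φ₁ + Bx)² + By²)) = -1.37523°
λₘ = λ₁ + atan2(By, cos φ₁ + Bx) = 172.74931°

172.749°E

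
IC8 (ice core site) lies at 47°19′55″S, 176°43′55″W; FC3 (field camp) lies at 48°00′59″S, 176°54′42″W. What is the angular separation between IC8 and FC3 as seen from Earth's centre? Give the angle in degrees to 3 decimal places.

0.695°

IC8: φ = -47.33194°, λ = -176.73194°
FC3: φ = -48.01639°, λ = -176.91167°
Δφ = -0.6844°,  Δλ = -0.1797°
a = sin²(Δφ/2) + cos φ₁ cos φ₂ sin²(Δλ/2) = 0.000037
c = 2·arcsin(√a) = 0.012131 rad = 0.6951°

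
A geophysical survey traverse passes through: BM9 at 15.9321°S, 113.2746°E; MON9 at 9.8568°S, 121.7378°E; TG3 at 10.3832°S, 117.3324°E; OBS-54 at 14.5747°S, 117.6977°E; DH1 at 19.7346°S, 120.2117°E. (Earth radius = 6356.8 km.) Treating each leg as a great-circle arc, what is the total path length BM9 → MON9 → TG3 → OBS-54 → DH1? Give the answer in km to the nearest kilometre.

2719 km

BM9→MON9: c = 0.178748 rad, d = 1136.26 km
MON9→TG3: c = 0.076247 rad, d = 484.69 km
TG3→OBS-54: c = 0.073420 rad, d = 466.71 km
OBS-54→DH1: c = 0.099330 rad, d = 631.42 km
Total = 1136.26 + 484.69 + 466.71 + 631.42 = 2719.09 km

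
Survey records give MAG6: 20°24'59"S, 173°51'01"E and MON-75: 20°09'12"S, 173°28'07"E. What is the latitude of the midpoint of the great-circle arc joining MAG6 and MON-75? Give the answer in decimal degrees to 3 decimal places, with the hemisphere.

MAG6: φ = -20.41639°, λ = +173.85028°
MON-75: φ = -20.15333°, λ = +173.46861°
Bx = cos φ₂ cos Δλ = 0.938753,  By = cos φ₂ sin Δλ = -0.006253
φₘ = atan2(sin φ₁ + sin φ₂, √((cos φ₁ + Bx)² + By²)) = -20.28496°
λₘ = λ₁ + atan2(By, cos φ₁ + Bx) = 173.65928°

20.285°S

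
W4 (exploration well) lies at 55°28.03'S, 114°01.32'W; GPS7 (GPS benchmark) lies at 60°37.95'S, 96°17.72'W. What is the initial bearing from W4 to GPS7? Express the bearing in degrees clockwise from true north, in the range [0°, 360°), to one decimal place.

126.2°

W4: φ = -55.46717°, λ = -114.02200°
GPS7: φ = -60.63250°, λ = -96.29533°
Δλ = 17.7267°
y = sin Δλ · cos φ₂ = 0.149318
x = cos φ₁ sin φ₂ − sin φ₁ cos φ₂ cos Δλ = -0.109212
θ = atan2(y, x) = 126.1819° → 126.1819° (mod 360°)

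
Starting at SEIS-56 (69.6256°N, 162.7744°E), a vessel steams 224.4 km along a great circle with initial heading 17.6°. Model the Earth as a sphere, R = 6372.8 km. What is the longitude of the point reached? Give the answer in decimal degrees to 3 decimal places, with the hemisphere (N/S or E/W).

164.701°E

δ = d/R = 224.4/6372.8 = 0.035212 rad
φ₂ = arcsin(sin φ₁ cos δ + cos φ₁ sin δ cos θ)
   = arcsin(0.93744·0.99938 + 0.34815·0.03520·0.95319) = 71.53901°
λ₂ = λ₁ + atan2(sin θ sin δ cos φ₁, cos δ − sin φ₁ sin φ₂) = 164.70083°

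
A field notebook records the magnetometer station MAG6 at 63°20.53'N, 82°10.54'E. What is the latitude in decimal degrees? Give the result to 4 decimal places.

63° + 20.53′/60 = 63 + 0.34217 = 63.3422°

63.3422°N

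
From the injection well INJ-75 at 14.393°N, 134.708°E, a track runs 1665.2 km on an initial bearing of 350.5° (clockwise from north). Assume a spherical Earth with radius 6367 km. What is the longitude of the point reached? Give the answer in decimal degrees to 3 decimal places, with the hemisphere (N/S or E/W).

δ = d/R = 1665.2/6367 = 0.261536 rad
φ₂ = arcsin(sin φ₁ cos δ + cos φ₁ sin δ cos θ)
   = arcsin(0.24857·0.96599 + 0.96861·0.25856·0.98629) = 29.15232°
λ₂ = λ₁ + atan2(sin θ sin δ cos φ₁, cos δ − sin φ₁ sin φ₂) = 131.90711°

131.907°E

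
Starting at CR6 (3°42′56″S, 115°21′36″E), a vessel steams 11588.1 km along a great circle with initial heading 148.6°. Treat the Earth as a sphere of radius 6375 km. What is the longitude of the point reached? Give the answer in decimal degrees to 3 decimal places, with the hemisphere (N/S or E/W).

CR6: φ = -3.71556°, λ = +115.36000°
δ = d/R = 11588.1/6375 = 1.817741 rad
φ₂ = arcsin(sin φ₁ cos δ + cos φ₁ sin δ cos θ)
   = arcsin(-0.06480·-0.24444 + 0.99790·0.96966·-0.85355) = -54.10345°
λ₂ = λ₁ + atan2(sin θ sin δ cos φ₁, cos δ − sin φ₁ sin φ₂) = -124.14205°

124.142°W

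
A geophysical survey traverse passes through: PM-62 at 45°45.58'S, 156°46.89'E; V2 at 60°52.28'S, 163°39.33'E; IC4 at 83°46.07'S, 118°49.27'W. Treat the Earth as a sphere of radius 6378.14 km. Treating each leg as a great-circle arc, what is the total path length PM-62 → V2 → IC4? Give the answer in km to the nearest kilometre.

PM-62: φ = -45.75967°, λ = +156.78150°
V2: φ = -60.87133°, λ = +163.65550°
IC4: φ = -83.76783°, λ = -118.82117°
PM-62→V2: c = 0.272955 rad, d = 1740.95 km
V2→IC4: c = 0.495392 rad, d = 3159.68 km
Total = 1740.95 + 3159.68 = 4900.62 km

4901 km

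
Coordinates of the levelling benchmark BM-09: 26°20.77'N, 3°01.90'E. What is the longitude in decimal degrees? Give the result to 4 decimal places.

3° + 1.90′/60 = 3 + 0.03167 = 3.0317°

3.0317°E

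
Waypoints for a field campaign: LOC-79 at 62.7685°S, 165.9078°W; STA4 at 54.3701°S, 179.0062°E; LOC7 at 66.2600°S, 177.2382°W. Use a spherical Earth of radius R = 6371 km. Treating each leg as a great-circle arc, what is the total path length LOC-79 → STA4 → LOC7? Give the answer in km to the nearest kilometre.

2611 km

LOC-79→STA4: c = 0.199884 rad, d = 1273.46 km
STA4→LOC7: c = 0.209948 rad, d = 1337.58 km
Total = 1273.46 + 1337.58 = 2611.04 km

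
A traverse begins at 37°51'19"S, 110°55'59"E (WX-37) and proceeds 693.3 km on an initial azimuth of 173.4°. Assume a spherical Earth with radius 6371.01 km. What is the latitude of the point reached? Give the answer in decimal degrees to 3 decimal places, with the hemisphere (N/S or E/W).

44.045°S

WX-37: φ = -37.85528°, λ = +110.93306°
δ = d/R = 693.3/6371.01 = 0.108821 rad
φ₂ = arcsin(sin φ₁ cos δ + cos φ₁ sin δ cos θ)
   = arcsin(-0.61367·0.99408 + 0.78956·0.10861·-0.99337) = -44.04495°
λ₂ = λ₁ + atan2(sin θ sin δ cos φ₁, cos δ − sin φ₁ sin φ₂) = 111.92813°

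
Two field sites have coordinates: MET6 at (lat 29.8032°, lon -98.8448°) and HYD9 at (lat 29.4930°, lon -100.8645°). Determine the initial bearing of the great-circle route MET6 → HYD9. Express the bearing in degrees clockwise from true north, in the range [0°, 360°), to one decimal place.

260.5°

Δλ = -2.0197°
y = sin Δλ · cos φ₂ = -0.030676
x = cos φ₁ sin φ₂ − sin φ₁ cos φ₂ cos Δλ = -0.005145
θ = atan2(y, x) = -99.5214° → 260.4786° (mod 360°)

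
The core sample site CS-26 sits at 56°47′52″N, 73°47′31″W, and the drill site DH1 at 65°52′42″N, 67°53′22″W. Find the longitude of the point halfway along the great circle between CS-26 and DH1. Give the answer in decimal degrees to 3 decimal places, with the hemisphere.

CS-26: φ = +56.79778°, λ = -73.79194°
DH1: φ = +65.87833°, λ = -67.88944°
Bx = cos φ₂ cos Δλ = 0.406509,  By = cos φ₂ sin Δλ = 0.042027
φₘ = atan2(sin φ₁ + sin φ₂, √((cos φ₁ + Bx)² + By²)) = 61.36937°
λₘ = λ₁ + atan2(By, cos φ₁ + Bx) = -71.26980°

71.270°W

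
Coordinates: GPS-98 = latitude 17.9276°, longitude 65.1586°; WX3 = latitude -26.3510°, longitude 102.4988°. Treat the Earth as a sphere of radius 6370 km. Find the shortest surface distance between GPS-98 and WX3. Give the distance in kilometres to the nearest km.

6363 km

Δφ = -44.2786°,  Δλ = 37.3402°
a = sin²(Δφ/2) + cos φ₁ cos φ₂ sin²(Δλ/2) = 0.229392
c = 2·arcsin(√a) = 0.998915 rad = 57.2336°
d = R·c = 6370 × 0.998915 = 6363.1 km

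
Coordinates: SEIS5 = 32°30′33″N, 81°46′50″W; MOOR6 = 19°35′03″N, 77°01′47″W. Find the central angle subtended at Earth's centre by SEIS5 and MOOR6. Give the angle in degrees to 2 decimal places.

13.61°

SEIS5: φ = +32.50917°, λ = -81.78056°
MOOR6: φ = +19.58417°, λ = -77.02972°
Δφ = -12.9250°,  Δλ = 4.7508°
a = sin²(Δφ/2) + cos φ₁ cos φ₂ sin²(Δλ/2) = 0.014033
c = 2·arcsin(√a) = 0.237480 rad = 13.6066°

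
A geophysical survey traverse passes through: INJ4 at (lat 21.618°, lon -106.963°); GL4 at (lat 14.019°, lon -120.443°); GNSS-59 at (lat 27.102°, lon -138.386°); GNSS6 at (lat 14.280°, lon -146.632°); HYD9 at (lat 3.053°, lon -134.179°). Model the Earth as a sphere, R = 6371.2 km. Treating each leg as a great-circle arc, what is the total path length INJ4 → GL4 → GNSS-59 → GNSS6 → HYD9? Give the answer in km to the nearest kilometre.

INJ4→GL4: c = 0.260079 rad, d = 1657.01 km
GL4→GNSS-59: c = 0.370803 rad, d = 2362.46 km
GNSS-59→GNSS6: c = 0.260950 rad, d = 1662.57 km
GNSS6→HYD9: c = 0.290517 rad, d = 1850.94 km
Total = 1657.01 + 2362.46 + 1662.57 + 1850.94 = 7532.98 km

7533 km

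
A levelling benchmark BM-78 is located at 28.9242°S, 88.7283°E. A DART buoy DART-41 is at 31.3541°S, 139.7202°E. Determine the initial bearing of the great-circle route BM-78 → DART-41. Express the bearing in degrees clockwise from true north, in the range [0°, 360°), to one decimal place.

106.4°

Δλ = 50.9919°
y = sin Δλ · cos φ₂ = 0.663582
x = cos φ₁ sin φ₂ − sin φ₁ cos φ₂ cos Δλ = -0.195451
θ = atan2(y, x) = 106.4118° → 106.4118° (mod 360°)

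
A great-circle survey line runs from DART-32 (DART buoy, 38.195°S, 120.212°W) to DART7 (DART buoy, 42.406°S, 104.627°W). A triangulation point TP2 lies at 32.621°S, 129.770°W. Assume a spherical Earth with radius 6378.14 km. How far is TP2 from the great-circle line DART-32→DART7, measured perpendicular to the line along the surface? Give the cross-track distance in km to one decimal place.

152.7 km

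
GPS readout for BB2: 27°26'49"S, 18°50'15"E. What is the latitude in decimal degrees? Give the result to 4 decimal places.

27.4469°S

27° + 26′/60 + 49″/3600 = 27 + 0.43333 + 0.01361 = 27.4469°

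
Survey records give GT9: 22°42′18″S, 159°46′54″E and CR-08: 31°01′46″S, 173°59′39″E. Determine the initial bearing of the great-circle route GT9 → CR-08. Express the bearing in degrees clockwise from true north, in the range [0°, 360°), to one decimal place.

GT9: φ = -22.70500°, λ = +159.78167°
CR-08: φ = -31.02944°, λ = +173.99417°
Δλ = 14.2125°
y = sin Δλ · cos φ₂ = 0.210386
x = cos φ₁ sin φ₂ − sin φ₁ cos φ₂ cos Δλ = -0.154902
θ = atan2(y, x) = 126.3633° → 126.3633° (mod 360°)

126.4°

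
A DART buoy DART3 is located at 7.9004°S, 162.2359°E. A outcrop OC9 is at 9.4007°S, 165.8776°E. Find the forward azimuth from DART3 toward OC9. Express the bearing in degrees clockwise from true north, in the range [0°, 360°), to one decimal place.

Δλ = 3.6417°
y = sin Δλ · cos φ₂ = 0.062664
x = cos φ₁ sin φ₂ − sin φ₁ cos φ₂ cos Δλ = -0.026456
θ = atan2(y, x) = 112.8889° → 112.8889° (mod 360°)

112.9°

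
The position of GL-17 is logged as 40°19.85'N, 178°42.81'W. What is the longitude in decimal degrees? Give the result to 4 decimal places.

178.7135°W

178° + 42.81′/60 = 178 + 0.71350 = 178.7135°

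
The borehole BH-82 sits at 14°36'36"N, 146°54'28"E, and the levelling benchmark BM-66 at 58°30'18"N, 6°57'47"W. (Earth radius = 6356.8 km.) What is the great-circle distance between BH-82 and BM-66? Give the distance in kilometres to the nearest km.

BH-82: φ = +14.61000°, λ = +146.90778°
BM-66: φ = +58.50500°, λ = -6.96306°
Δφ = 43.8950°,  Δλ = -153.8708°
a = sin²(Δφ/2) + cos φ₁ cos φ₂ sin²(Δλ/2) = 0.619394
c = 2·arcsin(√a) = 1.811914 rad = 103.8150°
d = R·c = 6356.8 × 1.811914 = 11518.0 km

11518 km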